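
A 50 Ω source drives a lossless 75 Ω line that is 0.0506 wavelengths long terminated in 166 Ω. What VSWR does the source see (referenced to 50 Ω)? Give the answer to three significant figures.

βl = 2π × 0.0506 = 18.2°
tan(βl) = 0.329
Z_in = Z_0·(Z_L + jZ_0·tanβl)/(Z_0 + jZ_L·tanβl) = 120 − j62.9 Ω
Γ_s = (Z_in − Z_s)/(Z_in + Z_s) = (70.2 − j62.9)/(170 − j62.9), |Γ_s| = 0.519
VSWR = (1 + |Γ_s|)/(1 − |Γ_s|)

VSWR ≈ 3.16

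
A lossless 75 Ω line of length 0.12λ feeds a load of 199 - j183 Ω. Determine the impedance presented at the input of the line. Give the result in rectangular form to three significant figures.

βl = 2π × 0.12 = 43.2°
tan(βl) = tan(43.2°) = 0.939
Z_in = Z_0·(Z_L + jZ_0·tanβl)/(Z_0 + jZ_L·tanβl)
     = 75·(199 − j113)/(247 + j187)

Z_in ≈ 22 − j50.8 Ω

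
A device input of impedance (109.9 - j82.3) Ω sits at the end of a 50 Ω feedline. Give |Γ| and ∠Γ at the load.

Γ ≈ 0.566 ∠ -26.7°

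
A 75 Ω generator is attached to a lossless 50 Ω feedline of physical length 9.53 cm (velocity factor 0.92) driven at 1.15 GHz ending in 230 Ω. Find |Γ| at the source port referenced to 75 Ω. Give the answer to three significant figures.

λ = v/f = 0.92·c / 1.15 GHz = 0.24 m
βl = 2π·l/λ = 2π × 0.397 = 143°
tan(βl) = -0.755
Z_in = Z_0·(Z_L + jZ_0·tanβl)/(Z_0 + jZ_L·tanβl) = 27.6 + j58.3 Ω
Γ_s = (Z_in − Z_s)/(Z_in + Z_s) = (-47.4 + j58.3)/(103 + j58.3), |Γ_s| = 0.636

|Γ| ≈ 0.636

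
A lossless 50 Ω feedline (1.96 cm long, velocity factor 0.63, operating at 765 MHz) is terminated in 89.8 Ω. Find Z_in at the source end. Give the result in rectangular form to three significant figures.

λ = v/f = 0.63·c / 765 MHz = 0.247 m
βl = 2π·l/λ = 2π × 0.0793 = 28.6°
tan(βl) = tan(28.6°) = 0.544
Z_in = Z_0·(Z_L + jZ_0·tanβl)/(Z_0 + jZ_L·tanβl)
     = 50·(89.8 + j27.2)/(50 + j48.9)

Z_in ≈ 59.5 − j31 Ω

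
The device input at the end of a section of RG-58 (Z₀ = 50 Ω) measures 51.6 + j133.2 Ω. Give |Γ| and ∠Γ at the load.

Γ ≈ 0.795 ∠ 36.6°

Γ = (Z_L − Z_0)/(Z_L + Z_0) = (1.6 + j133.2)/(101.6 + j133.2)
|Γ| = 133/168 = 0.795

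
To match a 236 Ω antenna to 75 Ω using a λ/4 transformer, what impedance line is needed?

Z_qwt ≈ 133 Ω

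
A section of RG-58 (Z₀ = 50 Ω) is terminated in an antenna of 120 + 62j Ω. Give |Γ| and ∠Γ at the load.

Γ = (Z_L − Z_0)/(Z_L + Z_0) = (70 + j62)/(170 + j62)
|Γ| = 93.5/181 = 0.517

Γ ≈ 0.517 ∠ 21.5°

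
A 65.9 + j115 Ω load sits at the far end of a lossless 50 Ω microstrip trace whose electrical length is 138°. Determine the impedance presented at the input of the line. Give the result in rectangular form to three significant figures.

tan(βl) = tan(138°) = -0.9
Z_in = Z_0·(Z_L + jZ_0·tanβl)/(Z_0 + jZ_L·tanβl)
     = 50·(65.9 + j70)/(154 − j59.3)

Z_in ≈ 11 + j27 Ω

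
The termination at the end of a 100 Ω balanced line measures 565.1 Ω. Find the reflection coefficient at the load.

Γ = 0.699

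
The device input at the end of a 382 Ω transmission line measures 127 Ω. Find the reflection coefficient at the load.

Γ = -0.501

Γ = (Z_L − Z_0)/(Z_L + Z_0) = (127 − 382)/(127 + 382) = -255/509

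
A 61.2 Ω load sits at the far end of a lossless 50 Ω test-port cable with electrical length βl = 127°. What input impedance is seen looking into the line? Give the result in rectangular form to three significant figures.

tan(βl) = tan(127°) = -1.33
Z_in = Z_0·(Z_L + jZ_0·tanβl)/(Z_0 + jZ_L·tanβl)
     = 50·(61.2 − j66.4)/(50 − j81.2)

Z_in ≈ 46.4 + j9.09 Ω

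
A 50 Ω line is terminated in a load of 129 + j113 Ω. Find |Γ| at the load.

Γ = (Z_L − Z_0)/(Z_L + Z_0) = (79 + j113)/(179 + j113)
|Γ| = 138/212

|Γ| ≈ 0.651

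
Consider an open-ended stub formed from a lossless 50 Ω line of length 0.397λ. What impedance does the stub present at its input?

Z_in ≈ +j66.2 Ω

βl = 2π × 0.397 = 143°
tan(βl) = -0.756
For an open-ended stub, Z_in = −jZ_0·cot(βl) = −jZ_0/tan(βl)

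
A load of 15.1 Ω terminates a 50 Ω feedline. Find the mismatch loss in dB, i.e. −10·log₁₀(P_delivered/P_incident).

mismatch loss ≈ 1.47 dB

Γ = (15.1 − 50)/(15.1 + 50) = -0.536
|Γ|² = 0.287, so P_del/P_inc = 1 − |Γ|² = 0.713
ML = −10·log₁₀(1 − |Γ|²)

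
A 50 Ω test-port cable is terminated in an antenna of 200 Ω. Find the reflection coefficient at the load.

Γ = (Z_L − Z_0)/(Z_L + Z_0) = (200 − 50)/(200 + 50) = 150/250

Γ = 0.6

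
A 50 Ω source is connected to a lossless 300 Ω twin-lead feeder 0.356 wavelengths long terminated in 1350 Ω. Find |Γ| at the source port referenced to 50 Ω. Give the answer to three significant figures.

βl = 2π × 0.356 = 128°
tan(βl) = -1.27
Z_in = Z_0·(Z_L + jZ_0·tanβl)/(Z_0 + jZ_L·tanβl) = 105 + j217 Ω
Γ_s = (Z_in − Z_s)/(Z_in + Z_s) = (54.6 + j217)/(155 + j217), |Γ_s| = 0.84

|Γ| ≈ 0.84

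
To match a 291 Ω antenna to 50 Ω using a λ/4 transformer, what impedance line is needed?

Z_qwt ≈ 121 Ω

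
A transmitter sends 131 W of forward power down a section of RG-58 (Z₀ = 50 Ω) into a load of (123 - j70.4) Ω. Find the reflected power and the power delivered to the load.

|Γ| = |(73 − j70.4)/(173 − j70.4)| = 0.543
|Γ|² = 0.295
P_refl = |Γ|²·P_inc = 38.6 W, P_del = (1 − |Γ|²)·P_inc = 92.4 W

P_reflected ≈ 38.6 W; P_delivered ≈ 92.4 W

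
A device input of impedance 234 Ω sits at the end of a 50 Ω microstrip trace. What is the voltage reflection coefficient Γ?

Γ = 0.648

Γ = (Z_L − Z_0)/(Z_L + Z_0) = (234 − 50)/(234 + 50) = 184/284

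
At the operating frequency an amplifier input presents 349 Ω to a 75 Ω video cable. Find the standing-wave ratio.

VSWR ≈ 4.65

For a purely resistive load, VSWR = R_L/Z_0 or Z_0/R_L (whichever > 1) = 349/75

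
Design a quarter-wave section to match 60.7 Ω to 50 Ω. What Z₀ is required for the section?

Z_qwt ≈ 55.1 Ω

Z_qwt = √(Z_0·R_L) = √(50 × 60.7) = √3035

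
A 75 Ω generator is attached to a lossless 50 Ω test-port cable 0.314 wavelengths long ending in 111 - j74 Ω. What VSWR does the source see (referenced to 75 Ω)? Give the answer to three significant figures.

βl = 2π × 0.314 = 113°
tan(βl) = -2.35
Z_in = Z_0·(Z_L + jZ_0·tanβl)/(Z_0 + jZ_L·tanβl) = 21.7 + j31.6 Ω
Γ_s = (Z_in − Z_s)/(Z_in + Z_s) = (-53.3 + j31.6)/(96.7 + j31.6), |Γ_s| = 0.609
VSWR = (1 + |Γ_s|)/(1 − |Γ_s|)

VSWR ≈ 4.12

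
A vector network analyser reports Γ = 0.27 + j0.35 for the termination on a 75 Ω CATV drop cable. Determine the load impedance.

Z_L = Z_0·(1 + Γ)/(1 − Γ) = 75·(1.27 + j0.35)/(0.73 − j0.35)

Z_L ≈ 92.1 + j80.1 Ω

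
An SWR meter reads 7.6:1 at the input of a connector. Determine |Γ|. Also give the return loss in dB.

|Γ| = (S − 1)/(S + 1) = (7.6 − 1)/(7.6 + 1) = 6.6/8.6
RL = −20·log₁₀|Γ| = −20·log₁₀(0.767)

|Γ| ≈ 0.767; return loss ≈ 2.3 dB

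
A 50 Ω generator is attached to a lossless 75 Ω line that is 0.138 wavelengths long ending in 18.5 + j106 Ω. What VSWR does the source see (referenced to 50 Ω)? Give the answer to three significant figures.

VSWR ≈ 17.8

βl = 2π × 0.138 = 49.7°
tan(βl) = 1.18
Z_in = Z_0·(Z_L + jZ_0·tanβl)/(Z_0 + jZ_L·tanβl) = 83.8 − j256 Ω
Γ_s = (Z_in − Z_s)/(Z_in + Z_s) = (33.8 − j256)/(134 − j256), |Γ_s| = 0.894
VSWR = (1 + |Γ_s|)/(1 − |Γ_s|)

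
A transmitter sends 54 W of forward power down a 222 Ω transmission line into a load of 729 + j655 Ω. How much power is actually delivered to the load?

|Γ| = |(507 + j655)/(951 + j655)| = 0.717
|Γ|² = 0.515
P_refl = |Γ|²·P_inc = 27.8 W, P_del = (1 − |Γ|²)·P_inc = 26.2 W

P_delivered ≈ 26.2 W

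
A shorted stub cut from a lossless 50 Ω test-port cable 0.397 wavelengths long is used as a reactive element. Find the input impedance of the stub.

βl = 2π × 0.397 = 143°
tan(βl) = -0.756
For a shorted stub, Z_in = jZ_0·tan(βl)

Z_in ≈ −j37.8 Ω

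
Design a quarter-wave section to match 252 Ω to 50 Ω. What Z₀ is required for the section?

Z_qwt ≈ 112 Ω

Z_qwt = √(Z_0·R_L) = √(50 × 252) = √12600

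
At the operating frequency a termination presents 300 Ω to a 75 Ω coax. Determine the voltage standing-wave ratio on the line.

Γ = (300 − 75)/(300 + 75) = 0.6
VSWR = (1 + 0.6)/(1 − 0.6)

VSWR ≈ 4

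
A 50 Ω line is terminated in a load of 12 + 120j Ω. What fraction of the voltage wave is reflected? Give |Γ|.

|Γ| ≈ 0.932

Γ = (Z_L − Z_0)/(Z_L + Z_0) = (-38 + j120)/(62 + j120)
|Γ| = 126/135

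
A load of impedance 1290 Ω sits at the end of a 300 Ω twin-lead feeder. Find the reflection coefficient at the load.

Γ = (Z_L − Z_0)/(Z_L + Z_0) = (1290 − 300)/(1290 + 300) = 990/1590

Γ = 0.623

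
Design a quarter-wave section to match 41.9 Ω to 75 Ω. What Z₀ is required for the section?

Z_qwt ≈ 56.1 Ω

Z_qwt = √(Z_0·R_L) = √(75 × 41.9) = √3142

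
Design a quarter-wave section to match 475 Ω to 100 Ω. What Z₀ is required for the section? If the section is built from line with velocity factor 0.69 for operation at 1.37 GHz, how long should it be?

Z_qwt = √(Z_0·R_L) = √(100 × 475) = √47500
λ = 0.69·c/f = 0.151 m, so l = λ/4 = 0.0378 m

Z_qwt ≈ 218 Ω; length ≈ 3.78 cm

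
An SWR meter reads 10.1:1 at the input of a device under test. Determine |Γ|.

|Γ| = (S − 1)/(S + 1) = (10.1 − 1)/(10.1 + 1) = 9.1/11.1

|Γ| ≈ 0.82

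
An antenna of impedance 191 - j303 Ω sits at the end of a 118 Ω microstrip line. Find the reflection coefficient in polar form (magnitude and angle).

Γ ≈ 0.72 ∠ -32°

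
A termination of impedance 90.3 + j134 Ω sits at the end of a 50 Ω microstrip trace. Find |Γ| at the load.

Γ = (Z_L − Z_0)/(Z_L + Z_0) = (40.3 + j134)/(140.3 + j134)
|Γ| = 140/194

|Γ| ≈ 0.721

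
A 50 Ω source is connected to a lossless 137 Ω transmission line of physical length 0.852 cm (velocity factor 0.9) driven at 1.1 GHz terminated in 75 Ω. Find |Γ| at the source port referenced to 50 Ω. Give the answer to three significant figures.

|Γ| ≈ 0.268

λ = v/f = 0.9·c / 1.1 GHz = 0.245 m
βl = 2π·l/λ = 2π × 0.0347 = 12.5°
tan(βl) = 0.222
Z_in = Z_0·(Z_L + jZ_0·tanβl)/(Z_0 + jZ_L·tanβl) = 77.5 + j21 Ω
Γ_s = (Z_in − Z_s)/(Z_in + Z_s) = (27.5 + j21)/(128 + j21), |Γ_s| = 0.268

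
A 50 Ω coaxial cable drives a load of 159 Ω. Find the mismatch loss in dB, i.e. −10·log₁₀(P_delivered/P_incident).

Γ = (159 − 50)/(159 + 50) = 0.522
|Γ|² = 0.272, so P_del/P_inc = 1 − |Γ|² = 0.728
ML = −10·log₁₀(1 − |Γ|²)

mismatch loss ≈ 1.38 dB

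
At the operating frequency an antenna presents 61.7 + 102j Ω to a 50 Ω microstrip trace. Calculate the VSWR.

Γ = (Z_L − Z_0)/(Z_L + Z_0) = (11.7 + j102)/(111.7 + j102)
|Γ| = 103/151 = 0.679
VSWR = (1 + |Γ|)/(1 − |Γ|) = 1.68/0.321

VSWR ≈ 5.23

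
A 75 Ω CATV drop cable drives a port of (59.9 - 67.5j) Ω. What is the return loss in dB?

Γ = (-15.1 − j67.5)/(134.9 − j67.5), |Γ| = 0.459
RL = −20·log₁₀|Γ| = −20·log₁₀(0.459)

RL ≈ 6.77 dB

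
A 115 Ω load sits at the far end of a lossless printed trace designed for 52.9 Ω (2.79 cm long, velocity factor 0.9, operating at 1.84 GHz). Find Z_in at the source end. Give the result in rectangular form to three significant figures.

λ = v/f = 0.9·c / 1.84 GHz = 0.147 m
βl = 2π·l/λ = 2π × 0.19 = 68.4°
tan(βl) = tan(68.4°) = 2.53
Z_in = Z_0·(Z_L + jZ_0·tanβl)/(Z_0 + jZ_L·tanβl)
     = 52.9·(115 + j134)/(52.9 + j291)

Z_in ≈ 27.2 − j15.9 Ω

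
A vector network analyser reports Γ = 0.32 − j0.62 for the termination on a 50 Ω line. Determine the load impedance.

Z_L = Z_0·(1 + Γ)/(1 − Γ) = 50·(1.32 − j0.62)/(0.68 + j0.62)

Z_L ≈ 30.3 − j73.2 Ω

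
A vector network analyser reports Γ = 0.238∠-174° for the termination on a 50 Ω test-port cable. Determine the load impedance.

Z_L = Z_0·(1 + Γ)/(1 − Γ) = 50·(0.763 − j0.0249)/(1.24 + j0.0249)

Z_L ≈ 30.8 − j1.63 Ω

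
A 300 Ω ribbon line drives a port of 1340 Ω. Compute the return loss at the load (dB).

RL ≈ 3.96 dB

Γ = (1340 − 300)/(1340 + 300) = 0.634
RL = −20·log₁₀|Γ| = −20·log₁₀(0.634)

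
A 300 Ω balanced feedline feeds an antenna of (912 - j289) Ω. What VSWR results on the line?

Γ = (Z_L − Z_0)/(Z_L + Z_0) = (612 − j289)/(1212 − j289)
|Γ| = 677/1250 = 0.543
VSWR = (1 + |Γ|)/(1 − |Γ|) = 1.54/0.457

VSWR ≈ 3.38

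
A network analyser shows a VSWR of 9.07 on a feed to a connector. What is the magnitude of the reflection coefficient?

|Γ| ≈ 0.801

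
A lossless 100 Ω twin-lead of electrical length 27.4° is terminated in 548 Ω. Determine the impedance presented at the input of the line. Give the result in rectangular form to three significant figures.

tan(βl) = tan(27.4°) = 0.518
Z_in = Z_0·(Z_L + jZ_0·tanβl)/(Z_0 + jZ_L·tanβl)
     = 100·(548 + j51.8)/(100 + j284)

Z_in ≈ 76.7 − j166 Ω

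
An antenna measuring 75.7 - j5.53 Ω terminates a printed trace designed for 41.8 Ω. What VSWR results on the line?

VSWR ≈ 1.82

Γ = (Z_L − Z_0)/(Z_L + Z_0) = (33.9 − j5.53)/(117.5 − j5.53)
|Γ| = 34.3/118 = 0.292
VSWR = (1 + |Γ|)/(1 − |Γ|) = 1.29/0.708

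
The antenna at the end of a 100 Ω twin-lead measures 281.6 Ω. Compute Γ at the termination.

Γ = (Z_L − Z_0)/(Z_L + Z_0) = (281.6 − 100)/(281.6 + 100) = 181.6/381.6

Γ = 0.476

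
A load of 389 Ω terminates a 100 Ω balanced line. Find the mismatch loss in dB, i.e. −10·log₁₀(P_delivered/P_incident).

Γ = (389 − 100)/(389 + 100) = 0.591
|Γ|² = 0.349, so P_del/P_inc = 1 − |Γ|² = 0.651
ML = −10·log₁₀(1 − |Γ|²)

mismatch loss ≈ 1.87 dB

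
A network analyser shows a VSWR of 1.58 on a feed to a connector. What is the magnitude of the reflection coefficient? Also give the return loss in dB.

|Γ| = (S − 1)/(S + 1) = (1.58 − 1)/(1.58 + 1) = 0.58/2.58
RL = −20·log₁₀|Γ| = −20·log₁₀(0.225)

|Γ| ≈ 0.225; return loss ≈ 13 dB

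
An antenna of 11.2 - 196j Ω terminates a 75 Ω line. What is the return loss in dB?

RL ≈ 0.331 dB

Γ = (-63.8 − j196)/(86.2 − j196), |Γ| = 0.963
RL = −20·log₁₀|Γ| = −20·log₁₀(0.963)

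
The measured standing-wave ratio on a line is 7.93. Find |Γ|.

|Γ| = (S − 1)/(S + 1) = (7.93 − 1)/(7.93 + 1) = 6.93/8.93

|Γ| ≈ 0.776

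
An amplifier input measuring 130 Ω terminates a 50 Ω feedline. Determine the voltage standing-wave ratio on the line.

VSWR ≈ 2.6

Γ = (130 − 50)/(130 + 50) = 0.444
VSWR = (1 + 0.444)/(1 − 0.444)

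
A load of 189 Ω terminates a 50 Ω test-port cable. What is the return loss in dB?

RL ≈ 4.71 dB

Γ = (189 − 50)/(189 + 50) = 0.582
RL = −20·log₁₀|Γ| = −20·log₁₀(0.582)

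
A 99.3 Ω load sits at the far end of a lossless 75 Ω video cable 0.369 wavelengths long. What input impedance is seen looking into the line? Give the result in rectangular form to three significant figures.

βl = 2π × 0.369 = 133°
tan(βl) = tan(133°) = -1.08
Z_in = Z_0·(Z_L + jZ_0·tanβl)/(Z_0 + jZ_L·tanβl)
     = 75·(99.3 − j80.9)/(75 − j107)

Z_in ≈ 70.7 + j20 Ω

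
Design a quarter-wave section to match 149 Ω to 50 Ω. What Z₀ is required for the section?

Z_qwt = √(Z_0·R_L) = √(50 × 149) = √7450

Z_qwt ≈ 86.3 Ω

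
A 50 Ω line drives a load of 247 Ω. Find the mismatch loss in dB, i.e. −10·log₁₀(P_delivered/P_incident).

mismatch loss ≈ 2.52 dB

Γ = (247 − 50)/(247 + 50) = 0.663
|Γ|² = 0.44, so P_del/P_inc = 1 − |Γ|² = 0.56
ML = −10·log₁₀(1 − |Γ|²)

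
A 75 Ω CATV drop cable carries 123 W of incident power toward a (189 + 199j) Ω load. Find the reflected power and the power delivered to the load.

P_reflected ≈ 59.2 W; P_delivered ≈ 63.8 W

|Γ| = |(114 + j199)/(264 + j199)| = 0.694
|Γ|² = 0.481
P_refl = |Γ|²·P_inc = 59.2 W, P_del = (1 − |Γ|²)·P_inc = 63.8 W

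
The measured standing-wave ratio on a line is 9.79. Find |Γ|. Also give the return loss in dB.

|Γ| = (S − 1)/(S + 1) = (9.79 − 1)/(9.79 + 1) = 8.79/10.8
RL = −20·log₁₀|Γ| = −20·log₁₀(0.815)

|Γ| ≈ 0.815; return loss ≈ 1.78 dB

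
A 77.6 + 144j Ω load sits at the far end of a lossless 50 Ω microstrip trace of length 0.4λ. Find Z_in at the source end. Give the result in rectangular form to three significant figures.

Z_in ≈ 10.9 + j38.8 Ω

βl = 2π × 0.4 = 144°
tan(βl) = tan(144°) = -0.727
Z_in = Z_0·(Z_L + jZ_0·tanβl)/(Z_0 + jZ_L·tanβl)
     = 50·(77.6 + j108)/(155 − j56.4)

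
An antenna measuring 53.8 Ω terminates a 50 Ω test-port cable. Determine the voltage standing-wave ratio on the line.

For a purely resistive load, VSWR = R_L/Z_0 or Z_0/R_L (whichever > 1) = 53.8/50

VSWR ≈ 1.08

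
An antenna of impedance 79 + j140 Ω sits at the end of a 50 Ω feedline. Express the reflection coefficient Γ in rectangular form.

Γ = (Z_L − Z_0)/(Z_L + Z_0) = (29 + j140)/(129 + j140)

Γ ≈ 0.644 + j0.386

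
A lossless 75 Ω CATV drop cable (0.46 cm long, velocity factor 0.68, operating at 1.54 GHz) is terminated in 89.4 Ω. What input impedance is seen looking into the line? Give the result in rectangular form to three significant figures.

Z_in ≈ 87.7 − j6.54 Ω

λ = v/f = 0.68·c / 1.54 GHz = 0.132 m
βl = 2π·l/λ = 2π × 0.0347 = 12.5°
tan(βl) = tan(12.5°) = 0.222
Z_in = Z_0·(Z_L + jZ_0·tanβl)/(Z_0 + jZ_L·tanβl)
     = 75·(89.4 + j16.6)/(75 + j19.8)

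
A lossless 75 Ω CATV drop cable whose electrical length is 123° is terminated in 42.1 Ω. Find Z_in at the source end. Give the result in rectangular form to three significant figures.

Z_in ≈ 81.2 − j45.3 Ω

tan(βl) = tan(123°) = -1.54
Z_in = Z_0·(Z_L + jZ_0·tanβl)/(Z_0 + jZ_L·tanβl)
     = 75·(42.1 − j115)/(75 − j64.8)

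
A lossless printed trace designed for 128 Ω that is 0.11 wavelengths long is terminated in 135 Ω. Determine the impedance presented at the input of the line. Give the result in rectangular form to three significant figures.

Z_in ≈ 129 − j6.76 Ω

βl = 2π × 0.11 = 39.6°
tan(βl) = tan(39.6°) = 0.827
Z_in = Z_0·(Z_L + jZ_0·tanβl)/(Z_0 + jZ_L·tanβl)
     = 128·(135 + j106)/(128 + j112)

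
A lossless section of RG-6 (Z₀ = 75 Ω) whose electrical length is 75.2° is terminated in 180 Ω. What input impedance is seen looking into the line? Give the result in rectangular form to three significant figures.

Z_in ≈ 33 − j16.2 Ω

tan(βl) = tan(75.2°) = 3.78
Z_in = Z_0·(Z_L + jZ_0·tanβl)/(Z_0 + jZ_L·tanβl)
     = 75·(180 + j284)/(75 + j681)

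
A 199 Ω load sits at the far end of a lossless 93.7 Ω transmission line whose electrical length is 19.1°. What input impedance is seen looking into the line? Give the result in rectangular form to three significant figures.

tan(βl) = tan(19.1°) = 0.346
Z_in = Z_0·(Z_L + jZ_0·tanβl)/(Z_0 + jZ_L·tanβl)
     = 93.7·(199 + j32.4)/(93.7 + j68.9)

Z_in ≈ 145 − j73.9 Ω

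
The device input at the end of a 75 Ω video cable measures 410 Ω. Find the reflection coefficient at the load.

Γ = 0.691

Γ = (Z_L − Z_0)/(Z_L + Z_0) = (410 − 75)/(410 + 75) = 335/485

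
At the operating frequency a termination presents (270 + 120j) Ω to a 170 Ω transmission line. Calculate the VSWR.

Γ = (Z_L − Z_0)/(Z_L + Z_0) = (100 + j120)/(440 + j120)
|Γ| = 156/456 = 0.343
VSWR = (1 + |Γ|)/(1 − |Γ|) = 1.34/0.657

VSWR ≈ 2.04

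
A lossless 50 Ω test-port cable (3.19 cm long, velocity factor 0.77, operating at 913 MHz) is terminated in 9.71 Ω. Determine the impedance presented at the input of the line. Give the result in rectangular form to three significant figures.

λ = v/f = 0.77·c / 913 MHz = 0.253 m
βl = 2π·l/λ = 2π × 0.126 = 45.4°
tan(βl) = tan(45.4°) = 1.01
Z_in = Z_0·(Z_L + jZ_0·tanβl)/(Z_0 + jZ_L·tanβl)
     = 50·(9.71 + j50.7)/(50 + j9.84)

Z_in ≈ 19 + j47 Ω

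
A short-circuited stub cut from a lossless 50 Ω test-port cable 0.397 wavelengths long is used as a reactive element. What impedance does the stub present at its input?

βl = 2π × 0.397 = 143°
tan(βl) = -0.756
For a short-circuited stub, Z_in = jZ_0·tan(βl)

Z_in ≈ −j37.8 Ω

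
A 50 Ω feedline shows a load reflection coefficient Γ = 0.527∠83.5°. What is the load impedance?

Z_L ≈ 31.2 + j45.2 Ω

Z_L = Z_0·(1 + Γ)/(1 − Γ) = 50·(1.06 + j0.524)/(0.94 − j0.524)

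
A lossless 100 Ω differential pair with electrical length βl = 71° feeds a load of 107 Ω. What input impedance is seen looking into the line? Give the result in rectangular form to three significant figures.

tan(βl) = tan(71°) = 2.9
Z_in = Z_0·(Z_L + jZ_0·tanβl)/(Z_0 + jZ_L·tanβl)
     = 100·(107 + j290)/(100 + j311)

Z_in ≈ 94.7 − j3.95 Ω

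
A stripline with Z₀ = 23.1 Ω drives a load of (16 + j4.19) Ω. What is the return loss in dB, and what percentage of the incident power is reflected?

RL ≈ 13.6 dB; 4.4% of incident power reflected

Γ = (-7.1 + j4.19)/(39.1 + j4.19), |Γ| = 0.21
RL = −20·log₁₀(0.21) = 13.6 dB
P_refl/P_inc = |Γ|² = 0.044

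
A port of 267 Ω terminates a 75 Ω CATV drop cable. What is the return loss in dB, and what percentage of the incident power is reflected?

RL ≈ 5.01 dB; 31.5% of incident power reflected

Γ = (267 − 75)/(267 + 75) = 0.561
RL = −20·log₁₀(0.561) = 5.01 dB
P_refl/P_inc = |Γ|² = 0.315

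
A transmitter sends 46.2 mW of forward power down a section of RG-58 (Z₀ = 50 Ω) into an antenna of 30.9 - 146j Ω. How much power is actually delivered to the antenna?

|Γ| = |(-19.1 − j146)/(80.9 − j146)| = 0.882
|Γ|² = 0.778
P_refl = |Γ|²·P_inc = 36 mW, P_del = (1 − |Γ|²)·P_inc = 10.2 mW

P_delivered ≈ 10.2 mW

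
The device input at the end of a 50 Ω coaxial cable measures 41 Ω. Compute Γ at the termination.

Γ = -0.0989

Γ = (Z_L − Z_0)/(Z_L + Z_0) = (41 − 50)/(41 + 50) = -9/91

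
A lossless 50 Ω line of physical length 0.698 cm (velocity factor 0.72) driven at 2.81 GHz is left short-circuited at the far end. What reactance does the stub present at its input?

λ = v/f = 0.72·c / 2.81 GHz = 0.0769 m
βl = 2π·l/λ = 2π × 0.0908 = 32.7°
tan(βl) = 0.642
For a short-circuited stub, Z_in = jZ_0·tan(βl)

X_in ≈ 32.1 Ω (inductive)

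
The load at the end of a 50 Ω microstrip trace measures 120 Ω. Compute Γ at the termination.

Γ = 0.412

Γ = (Z_L − Z_0)/(Z_L + Z_0) = (120 − 50)/(120 + 50) = 70/170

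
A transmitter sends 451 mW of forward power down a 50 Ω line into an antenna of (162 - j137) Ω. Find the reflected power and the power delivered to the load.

P_reflected ≈ 222 mW; P_delivered ≈ 229 mW

|Γ| = |(112 − j137)/(212 − j137)| = 0.701
|Γ|² = 0.491
P_refl = |Γ|²·P_inc = 222 mW, P_del = (1 − |Γ|²)·P_inc = 229 mW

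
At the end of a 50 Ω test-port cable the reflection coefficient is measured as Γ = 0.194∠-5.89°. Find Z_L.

Z_L ≈ 73.8 − j3.05 Ω

Z_L = Z_0·(1 + Γ)/(1 − Γ) = 50·(1.19 − j0.0199)/(0.807 + j0.0199)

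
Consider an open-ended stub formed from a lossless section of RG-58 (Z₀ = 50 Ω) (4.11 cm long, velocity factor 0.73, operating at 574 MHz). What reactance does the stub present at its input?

X_in ≈ -62.2 Ω (capacitive)

λ = v/f = 0.73·c / 574 MHz = 0.382 m
βl = 2π·l/λ = 2π × 0.108 = 38.8°
tan(βl) = 0.803
For an open-ended stub, Z_in = −jZ_0·cot(βl) = −jZ_0/tan(βl)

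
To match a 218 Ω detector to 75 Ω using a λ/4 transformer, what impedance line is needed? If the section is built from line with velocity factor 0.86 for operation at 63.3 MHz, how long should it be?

Z_qwt ≈ 128 Ω; length ≈ 1.02 m

Z_qwt = √(Z_0·R_L) = √(75 × 218) = √16350
λ = 0.86·c/f = 4.08 m, so l = λ/4 = 1.02 m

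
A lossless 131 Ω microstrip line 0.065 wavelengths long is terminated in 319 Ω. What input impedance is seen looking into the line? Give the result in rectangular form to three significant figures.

Z_in ≈ 179 − j132 Ω

βl = 2π × 0.065 = 23.4°
tan(βl) = tan(23.4°) = 0.433
Z_in = Z_0·(Z_L + jZ_0·tanβl)/(Z_0 + jZ_L·tanβl)
     = 131·(319 + j56.7)/(131 + j138)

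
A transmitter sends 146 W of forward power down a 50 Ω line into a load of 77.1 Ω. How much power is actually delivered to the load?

P_delivered ≈ 139 W

Γ = (77.1 − 50)/(77.1 + 50) = 0.213
|Γ|² = 0.0455
P_refl = |Γ|²·P_inc = 6.64 W, P_del = (1 − |Γ|²)·P_inc = 139 W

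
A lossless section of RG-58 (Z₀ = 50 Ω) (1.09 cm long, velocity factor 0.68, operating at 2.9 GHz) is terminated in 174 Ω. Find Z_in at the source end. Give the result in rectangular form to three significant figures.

Z_in ≈ 20.2 − j30 Ω

λ = v/f = 0.68·c / 2.9 GHz = 0.0703 m
βl = 2π·l/λ = 2π × 0.155 = 55.8°
tan(βl) = tan(55.8°) = 1.47
Z_in = Z_0·(Z_L + jZ_0·tanβl)/(Z_0 + jZ_L·tanβl)
     = 50·(174 + j73.5)/(50 + j256)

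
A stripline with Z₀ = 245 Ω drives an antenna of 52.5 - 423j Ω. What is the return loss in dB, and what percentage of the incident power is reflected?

Γ = (-192.5 − j423)/(297.5 − j423), |Γ| = 0.899
RL = −20·log₁₀(0.899) = 0.928 dB
P_refl/P_inc = |Γ|² = 0.808

RL ≈ 0.928 dB; 80.8% of incident power reflected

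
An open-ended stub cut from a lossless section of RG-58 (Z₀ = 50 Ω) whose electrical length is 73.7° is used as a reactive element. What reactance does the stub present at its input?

X_in ≈ -14.6 Ω (capacitive)

tan(βl) = 3.42
For an open-ended stub, Z_in = −jZ_0·cot(βl) = −jZ_0/tan(βl)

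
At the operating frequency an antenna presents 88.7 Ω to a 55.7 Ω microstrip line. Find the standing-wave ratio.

VSWR ≈ 1.59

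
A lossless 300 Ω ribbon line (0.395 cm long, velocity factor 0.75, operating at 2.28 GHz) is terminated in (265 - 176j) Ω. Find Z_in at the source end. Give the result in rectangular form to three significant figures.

Z_in ≈ 205 − j126 Ω

λ = v/f = 0.75·c / 2.28 GHz = 0.0987 m
βl = 2π·l/λ = 2π × 0.04 = 14.4°
tan(βl) = tan(14.4°) = 0.257
Z_in = Z_0·(Z_L + jZ_0·tanβl)/(Z_0 + jZ_L·tanβl)
     = 300·(265 − j98.9)/(345 + j68.1)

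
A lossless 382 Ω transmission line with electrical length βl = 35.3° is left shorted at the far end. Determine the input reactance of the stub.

tan(βl) = 0.708
For a shorted stub, Z_in = jZ_0·tan(βl)

X_in ≈ 270 Ω (inductive)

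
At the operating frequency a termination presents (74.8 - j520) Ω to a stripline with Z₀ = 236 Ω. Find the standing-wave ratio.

Γ = (Z_L − Z_0)/(Z_L + Z_0) = (-161.2 − j520)/(310.8 − j520)
|Γ| = 544/606 = 0.899
VSWR = (1 + |Γ|)/(1 − |Γ|) = 1.9/0.101

VSWR ≈ 18.7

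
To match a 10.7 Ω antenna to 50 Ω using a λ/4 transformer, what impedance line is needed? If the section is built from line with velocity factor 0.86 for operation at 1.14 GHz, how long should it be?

Z_qwt = √(Z_0·R_L) = √(50 × 10.7) = √535
λ = 0.86·c/f = 0.226 m, so l = λ/4 = 0.0566 m

Z_qwt ≈ 23.1 Ω; length ≈ 5.66 cm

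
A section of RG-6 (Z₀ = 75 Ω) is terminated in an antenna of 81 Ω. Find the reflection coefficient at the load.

Γ = 0.0385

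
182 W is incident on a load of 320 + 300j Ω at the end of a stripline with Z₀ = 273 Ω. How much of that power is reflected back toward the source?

|Γ| = |(47 + j300)/(593 + j300)| = 0.457
|Γ|² = 0.209
P_refl = |Γ|²·P_inc = 38 W, P_del = (1 − |Γ|²)·P_inc = 144 W

P_reflected ≈ 38 W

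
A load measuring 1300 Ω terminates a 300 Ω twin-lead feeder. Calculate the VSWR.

VSWR ≈ 4.33

For a purely resistive load, VSWR = R_L/Z_0 or Z_0/R_L (whichever > 1) = 1300/300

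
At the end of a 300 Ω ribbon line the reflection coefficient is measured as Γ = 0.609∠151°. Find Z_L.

Z_L = Z_0·(1 + Γ)/(1 − Γ) = 300·(0.467 + j0.295)/(1.53 − j0.295)

Z_L ≈ 77.5 + j72.7 Ω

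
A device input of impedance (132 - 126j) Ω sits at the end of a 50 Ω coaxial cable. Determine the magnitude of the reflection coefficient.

|Γ| ≈ 0.679

Γ = (Z_L − Z_0)/(Z_L + Z_0) = (82 − j126)/(182 − j126)
|Γ| = 150/221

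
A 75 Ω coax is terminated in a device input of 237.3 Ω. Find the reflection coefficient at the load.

Γ = (Z_L − Z_0)/(Z_L + Z_0) = (237.3 − 75)/(237.3 + 75) = 162.3/312.3

Γ = 0.52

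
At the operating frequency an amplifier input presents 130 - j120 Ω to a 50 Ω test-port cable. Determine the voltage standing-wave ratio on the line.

VSWR ≈ 5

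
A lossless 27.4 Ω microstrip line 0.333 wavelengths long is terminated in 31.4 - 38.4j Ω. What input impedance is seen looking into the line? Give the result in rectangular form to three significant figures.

Z_in ≈ 20.9 + j30.8 Ω

βl = 2π × 0.333 = 120°
tan(βl) = tan(120°) = -1.74
Z_in = Z_0·(Z_L + jZ_0·tanβl)/(Z_0 + jZ_L·tanβl)
     = 27.4·(31.4 − j86.1)/(-39.4 − j54.7)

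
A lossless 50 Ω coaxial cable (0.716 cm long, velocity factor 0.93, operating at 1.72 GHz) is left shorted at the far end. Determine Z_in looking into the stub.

λ = v/f = 0.93·c / 1.72 GHz = 0.162 m
βl = 2π·l/λ = 2π × 0.0441 = 15.9°
tan(βl) = 0.285
For a shorted stub, Z_in = jZ_0·tan(βl)

Z_in ≈ +j14.2 Ω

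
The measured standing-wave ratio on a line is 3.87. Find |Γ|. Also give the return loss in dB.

|Γ| ≈ 0.589; return loss ≈ 4.59 dB

|Γ| = (S − 1)/(S + 1) = (3.87 − 1)/(3.87 + 1) = 2.87/4.87
RL = −20·log₁₀|Γ| = −20·log₁₀(0.589)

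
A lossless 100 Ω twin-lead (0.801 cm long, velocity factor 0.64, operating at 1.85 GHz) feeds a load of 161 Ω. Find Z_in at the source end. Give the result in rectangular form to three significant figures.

λ = v/f = 0.64·c / 1.85 GHz = 0.104 m
βl = 2π·l/λ = 2π × 0.0772 = 27.8°
tan(βl) = tan(27.8°) = 0.527
Z_in = Z_0·(Z_L + jZ_0·tanβl)/(Z_0 + jZ_L·tanβl)
     = 100·(161 + j52.7)/(100 + j84.8)

Z_in ≈ 120 − j48.8 Ω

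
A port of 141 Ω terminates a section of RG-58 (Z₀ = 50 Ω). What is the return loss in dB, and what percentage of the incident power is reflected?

Γ = (141 − 50)/(141 + 50) = 0.476
RL = −20·log₁₀(0.476) = 6.44 dB
P_refl/P_inc = |Γ|² = 0.227

RL ≈ 6.44 dB; 22.7% of incident power reflected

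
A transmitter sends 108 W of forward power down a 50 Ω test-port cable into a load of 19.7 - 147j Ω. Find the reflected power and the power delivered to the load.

P_reflected ≈ 91.9 W; P_delivered ≈ 16.1 W

|Γ| = |(-30.3 − j147)/(69.7 − j147)| = 0.923
|Γ|² = 0.851
P_refl = |Γ|²·P_inc = 91.9 W, P_del = (1 − |Γ|²)·P_inc = 16.1 W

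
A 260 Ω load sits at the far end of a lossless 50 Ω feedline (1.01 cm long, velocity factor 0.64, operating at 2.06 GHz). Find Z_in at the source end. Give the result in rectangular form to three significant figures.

λ = v/f = 0.64·c / 2.06 GHz = 0.0932 m
βl = 2π·l/λ = 2π × 0.108 = 39°
tan(βl) = tan(39°) = 0.81
Z_in = Z_0·(Z_L + jZ_0·tanβl)/(Z_0 + jZ_L·tanβl)
     = 50·(260 + j40.5)/(50 + j211)

Z_in ≈ 23 − j56.3 Ω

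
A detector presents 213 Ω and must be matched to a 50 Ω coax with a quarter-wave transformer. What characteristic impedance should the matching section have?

Z_qwt ≈ 103 Ω

Z_qwt = √(Z_0·R_L) = √(50 × 213) = √10650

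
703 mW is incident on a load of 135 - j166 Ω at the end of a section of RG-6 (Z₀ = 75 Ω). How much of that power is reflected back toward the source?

P_reflected ≈ 306 mW

|Γ| = |(60 − j166)/(210 − j166)| = 0.659
|Γ|² = 0.435
P_refl = |Γ|²·P_inc = 306 mW, P_del = (1 − |Γ|²)·P_inc = 397 mW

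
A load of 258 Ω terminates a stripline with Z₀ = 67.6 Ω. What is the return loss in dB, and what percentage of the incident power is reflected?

Γ = (258 − 67.6)/(258 + 67.6) = 0.585
RL = −20·log₁₀(0.585) = 4.66 dB
P_refl/P_inc = |Γ|² = 0.342

RL ≈ 4.66 dB; 34.2% of incident power reflected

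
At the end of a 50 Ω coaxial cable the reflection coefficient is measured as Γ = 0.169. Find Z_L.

Z_L = Z_0·(1 + Γ)/(1 − Γ) = 50·(1.17)/(0.831)

Z_L ≈ 70.3 Ω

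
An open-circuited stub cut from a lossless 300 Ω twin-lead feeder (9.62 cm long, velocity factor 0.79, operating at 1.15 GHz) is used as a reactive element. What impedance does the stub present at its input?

Z_in ≈ +j1420 Ω

λ = v/f = 0.79·c / 1.15 GHz = 0.206 m
βl = 2π·l/λ = 2π × 0.467 = 168°
tan(βl) = -0.212
For an open-circuited stub, Z_in = −jZ_0·cot(βl) = −jZ_0/tan(βl)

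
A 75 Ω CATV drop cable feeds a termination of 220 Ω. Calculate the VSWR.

For a purely resistive load, VSWR = R_L/Z_0 or Z_0/R_L (whichever > 1) = 220/75

VSWR ≈ 2.93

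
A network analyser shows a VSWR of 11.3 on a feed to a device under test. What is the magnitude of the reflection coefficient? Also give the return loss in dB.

|Γ| = (S − 1)/(S + 1) = (11.3 − 1)/(11.3 + 1) = 10.3/12.3
RL = −20·log₁₀|Γ| = −20·log₁₀(0.837)

|Γ| ≈ 0.837; return loss ≈ 1.54 dB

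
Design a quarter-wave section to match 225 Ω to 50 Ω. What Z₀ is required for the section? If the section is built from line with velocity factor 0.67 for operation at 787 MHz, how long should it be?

Z_qwt ≈ 106 Ω; length ≈ 6.39 cm

Z_qwt = √(Z_0·R_L) = √(50 × 225) = √11250
λ = 0.67·c/f = 0.255 m, so l = λ/4 = 0.0639 m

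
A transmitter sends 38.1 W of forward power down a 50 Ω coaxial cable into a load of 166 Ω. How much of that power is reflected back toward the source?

P_reflected ≈ 11 W

Γ = (166 − 50)/(166 + 50) = 0.537
|Γ|² = 0.288
P_refl = |Γ|²·P_inc = 11 W, P_del = (1 − |Γ|²)·P_inc = 27.1 W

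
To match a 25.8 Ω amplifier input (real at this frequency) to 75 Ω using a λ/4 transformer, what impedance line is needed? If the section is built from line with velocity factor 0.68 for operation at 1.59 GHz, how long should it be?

Z_qwt ≈ 44 Ω; length ≈ 3.21 cm

Z_qwt = √(Z_0·R_L) = √(75 × 25.8) = √1935
λ = 0.68·c/f = 0.128 m, so l = λ/4 = 0.0321 m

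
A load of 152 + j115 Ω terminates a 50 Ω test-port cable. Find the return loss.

RL ≈ 3.59 dB

Γ = (102 + j115)/(202 + j115), |Γ| = 0.661
RL = −20·log₁₀|Γ| = −20·log₁₀(0.661)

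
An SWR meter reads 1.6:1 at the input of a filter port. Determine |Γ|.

|Γ| ≈ 0.231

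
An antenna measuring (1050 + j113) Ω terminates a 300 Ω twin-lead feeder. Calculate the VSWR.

Γ = (Z_L − Z_0)/(Z_L + Z_0) = (750 + j113)/(1350 + j113)
|Γ| = 758/1350 = 0.56
VSWR = (1 + |Γ|)/(1 − |Γ|) = 1.56/0.44

VSWR ≈ 3.54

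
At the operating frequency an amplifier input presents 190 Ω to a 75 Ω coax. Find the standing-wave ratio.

VSWR ≈ 2.53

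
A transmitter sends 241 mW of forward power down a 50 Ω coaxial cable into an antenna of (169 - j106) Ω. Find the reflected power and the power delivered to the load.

|Γ| = |(119 − j106)/(219 − j106)| = 0.655
|Γ|² = 0.429
P_refl = |Γ|²·P_inc = 103 mW, P_del = (1 − |Γ|²)·P_inc = 138 mW

P_reflected ≈ 103 mW; P_delivered ≈ 138 mW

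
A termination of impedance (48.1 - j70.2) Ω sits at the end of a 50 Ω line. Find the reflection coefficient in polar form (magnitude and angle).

Γ ≈ 0.582 ∠ -56°

Γ = (Z_L − Z_0)/(Z_L + Z_0) = (-1.9 − j70.2)/(98.1 − j70.2)
|Γ| = 70.2/121 = 0.582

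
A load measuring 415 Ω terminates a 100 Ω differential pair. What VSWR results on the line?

For a purely resistive load, VSWR = R_L/Z_0 or Z_0/R_L (whichever > 1) = 415/100

VSWR ≈ 4.15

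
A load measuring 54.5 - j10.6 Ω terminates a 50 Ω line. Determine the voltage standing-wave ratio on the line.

Γ = (Z_L − Z_0)/(Z_L + Z_0) = (4.5 − j10.6)/(104.5 − j10.6)
|Γ| = 11.5/105 = 0.11
VSWR = (1 + |Γ|)/(1 − |Γ|) = 1.11/0.89

VSWR ≈ 1.25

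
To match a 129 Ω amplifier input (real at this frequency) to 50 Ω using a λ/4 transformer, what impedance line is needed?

Z_qwt = √(Z_0·R_L) = √(50 × 129) = √6450

Z_qwt ≈ 80.3 Ω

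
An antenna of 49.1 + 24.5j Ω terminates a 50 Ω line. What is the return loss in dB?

RL ≈ 12.4 dB

Γ = (-0.9 + j24.5)/(99.1 + j24.5), |Γ| = 0.24
RL = −20·log₁₀|Γ| = −20·log₁₀(0.24)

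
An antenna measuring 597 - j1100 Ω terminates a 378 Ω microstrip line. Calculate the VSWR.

Γ = (Z_L − Z_0)/(Z_L + Z_0) = (219 − j1100)/(975 − j1100)
|Γ| = 1120/1470 = 0.763
VSWR = (1 + |Γ|)/(1 − |Γ|) = 1.76/0.237

VSWR ≈ 7.44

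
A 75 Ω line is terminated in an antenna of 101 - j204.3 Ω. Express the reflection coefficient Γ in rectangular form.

Γ ≈ 0.637 − j0.421

Γ = (Z_L − Z_0)/(Z_L + Z_0) = (26 − j204.3)/(176 − j204.3)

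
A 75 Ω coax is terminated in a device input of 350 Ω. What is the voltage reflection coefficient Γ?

Γ = 0.647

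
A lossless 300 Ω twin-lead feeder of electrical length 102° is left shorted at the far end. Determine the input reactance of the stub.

X_in ≈ -1410 Ω (capacitive)

tan(βl) = -4.7
For a shorted stub, Z_in = jZ_0·tan(βl)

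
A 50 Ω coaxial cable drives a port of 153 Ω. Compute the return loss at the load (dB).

RL ≈ 5.89 dB

Γ = (153 − 50)/(153 + 50) = 0.507
RL = −20·log₁₀|Γ| = −20·log₁₀(0.507)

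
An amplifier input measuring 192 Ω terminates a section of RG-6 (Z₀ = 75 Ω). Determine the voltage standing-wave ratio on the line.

VSWR ≈ 2.56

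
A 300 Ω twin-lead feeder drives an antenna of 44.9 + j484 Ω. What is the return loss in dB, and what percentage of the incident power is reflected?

RL ≈ 0.719 dB; 84.7% of incident power reflected

Γ = (-255.1 + j484)/(344.9 + j484), |Γ| = 0.921
RL = −20·log₁₀(0.921) = 0.719 dB
P_refl/P_inc = |Γ|² = 0.847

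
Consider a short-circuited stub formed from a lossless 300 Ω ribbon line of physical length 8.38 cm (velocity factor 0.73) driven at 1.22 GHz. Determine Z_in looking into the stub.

Z_in ≈ −j63.4 Ω

λ = v/f = 0.73·c / 1.22 GHz = 0.18 m
βl = 2π·l/λ = 2π × 0.467 = 168°
tan(βl) = -0.211
For a short-circuited stub, Z_in = jZ_0·tan(βl)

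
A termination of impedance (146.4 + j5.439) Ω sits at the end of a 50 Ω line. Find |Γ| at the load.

Γ = (Z_L − Z_0)/(Z_L + Z_0) = (96.4 + j5.439)/(196.4 + j5.439)
|Γ| = 96.6/196

|Γ| ≈ 0.491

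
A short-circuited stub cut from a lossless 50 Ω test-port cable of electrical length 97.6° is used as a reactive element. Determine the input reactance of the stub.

X_in ≈ -375 Ω (capacitive)

tan(βl) = -7.49
For a short-circuited stub, Z_in = jZ_0·tan(βl)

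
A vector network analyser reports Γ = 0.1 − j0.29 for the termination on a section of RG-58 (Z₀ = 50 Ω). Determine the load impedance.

Z_L = Z_0·(1 + Γ)/(1 − Γ) = 50·(1.1 − j0.29)/(0.9 + j0.29)

Z_L ≈ 50.7 − j32.4 Ω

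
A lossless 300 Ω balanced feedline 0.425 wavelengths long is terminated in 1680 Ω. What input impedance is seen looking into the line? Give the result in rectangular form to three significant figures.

Z_in ≈ 231 + j508 Ω

βl = 2π × 0.425 = 153°
tan(βl) = tan(153°) = -0.51
Z_in = Z_0·(Z_L + jZ_0·tanβl)/(Z_0 + jZ_L·tanβl)
     = 300·(1680 − j153)/(300 − j856)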